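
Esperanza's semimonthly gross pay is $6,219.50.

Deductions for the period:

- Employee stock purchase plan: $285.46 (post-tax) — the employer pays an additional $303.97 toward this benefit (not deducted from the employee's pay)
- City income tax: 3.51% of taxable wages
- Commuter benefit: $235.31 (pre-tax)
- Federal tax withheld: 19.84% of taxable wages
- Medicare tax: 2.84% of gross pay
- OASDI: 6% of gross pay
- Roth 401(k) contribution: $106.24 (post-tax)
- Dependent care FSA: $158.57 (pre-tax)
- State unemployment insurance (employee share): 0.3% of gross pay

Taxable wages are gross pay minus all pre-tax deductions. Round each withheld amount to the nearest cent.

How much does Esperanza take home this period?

Commuter benefit: $235.31
Dependent care FSA: $158.57
Pre-tax total = $235.31 + $158.57 = $393.88
Taxable wages = $6,219.50 − $393.88 = $5,825.62
Federal tax withheld: $5,825.62 × 0.1984 = $1,155.80
City income tax: $5,825.62 × 0.0351 = $204.48
OASDI: $6,219.50 × 0.06 = $373.17
Medicare tax: $6,219.50 × 0.0284 = $176.63
State unemployment insurance (employee share): $6,219.50 × 0.003 = $18.66
Employee stock purchase plan: $285.46
Roth 401(k) contribution: $106.24
(Employer's $303.97 toward employee stock purchase plan is not withheld from the employee.)
Total deductions = $235.31 + $158.57 + $1,155.80 + $204.48 + $373.17 + $176.63 + $18.66 + $285.46 + $106.24 = $2,714.32
Net pay = $6,219.50 − $2,714.32 = $3,505.18

$3,505.18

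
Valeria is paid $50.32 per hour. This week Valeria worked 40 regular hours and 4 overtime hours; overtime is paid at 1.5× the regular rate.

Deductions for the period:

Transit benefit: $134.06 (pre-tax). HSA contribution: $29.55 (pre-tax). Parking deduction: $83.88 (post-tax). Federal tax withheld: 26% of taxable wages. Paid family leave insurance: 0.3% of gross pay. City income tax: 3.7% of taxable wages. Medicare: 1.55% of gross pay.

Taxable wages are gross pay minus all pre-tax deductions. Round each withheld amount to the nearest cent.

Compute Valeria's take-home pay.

Regular pay: 40 × $50.32 = $2,012.80
Overtime pay: 4 × $50.32 × 1.5 = $301.92
Gross pay = $2,012.80 + $301.92 = $2,314.72
HSA contribution: $29.55
Transit benefit: $134.06
Pre-tax total = $29.55 + $134.06 = $163.61
Taxable wages = $2,314.72 − $163.61 = $2,151.11
Federal tax withheld: $2,151.11 × 0.26 = $559.29
City income tax: $2,151.11 × 0.037 = $79.59
Medicare: $2,314.72 × 0.0155 = $35.88
Paid family leave insurance: $2,314.72 × 0.003 = $6.94
Parking deduction: $83.88
Total deductions = $29.55 + $134.06 + $559.29 + $79.59 + $35.88 + $6.94 + $83.88 = $929.19
Net pay = $2,314.72 − $929.19 = $1,385.53

$1,385.53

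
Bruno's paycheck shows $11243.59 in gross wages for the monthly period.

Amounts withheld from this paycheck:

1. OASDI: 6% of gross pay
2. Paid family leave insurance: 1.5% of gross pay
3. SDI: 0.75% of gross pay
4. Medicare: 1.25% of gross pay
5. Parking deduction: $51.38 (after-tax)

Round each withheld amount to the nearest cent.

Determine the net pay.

Medicare: $11243.59 × 0.0125 = $140.54
SDI: $11243.59 × 0.0075 = $84.33
Paid family leave insurance: $11243.59 × 0.015 = $168.65
OASDI: $11243.59 × 0.06 = $674.62
Parking deduction: $51.38
Total deductions = $140.54 + $84.33 + $168.65 + $674.62 + $51.38 = $1119.52
Net pay = $11243.59 − $1119.52 = $10124.07

$10124.07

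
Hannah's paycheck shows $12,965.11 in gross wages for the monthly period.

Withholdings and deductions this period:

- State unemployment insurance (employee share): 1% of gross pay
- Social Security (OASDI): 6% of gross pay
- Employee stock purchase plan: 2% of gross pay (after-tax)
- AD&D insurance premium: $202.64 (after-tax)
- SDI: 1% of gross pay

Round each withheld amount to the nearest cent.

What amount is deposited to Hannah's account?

$11,465.96

Social Security (OASDI): $12,965.11 × 0.06 = $777.91
SDI: $12,965.11 × 0.01 = $129.65
State unemployment insurance (employee share): $12,965.11 × 0.01 = $129.65
AD&D insurance premium: $202.64
Employee stock purchase plan: $12,965.11 × 0.02 = $259.30
Total deductions = $777.91 + $129.65 + $129.65 + $202.64 + $259.30 = $1,499.15
Net pay = $12,965.11 − $1,499.15 = $11,465.96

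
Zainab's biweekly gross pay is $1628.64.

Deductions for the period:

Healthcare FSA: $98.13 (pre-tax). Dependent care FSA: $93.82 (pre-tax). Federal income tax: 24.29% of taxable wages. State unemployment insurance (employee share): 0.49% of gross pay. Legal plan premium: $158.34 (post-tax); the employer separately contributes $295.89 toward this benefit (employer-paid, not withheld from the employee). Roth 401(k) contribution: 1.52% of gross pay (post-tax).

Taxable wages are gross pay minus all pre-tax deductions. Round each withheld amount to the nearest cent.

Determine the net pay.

$896.64

Dependent care FSA: $93.82
Healthcare FSA: $98.13
Pre-tax total = $93.82 + $98.13 = $191.95
Taxable wages = $1628.64 − $191.95 = $1436.69
Federal income tax: $1436.69 × 0.2429 = $348.97
State unemployment insurance (employee share): $1628.64 × 0.0049 = $7.98
Roth 401(k) contribution: $1628.64 × 0.0152 = $24.76
Legal plan premium: $158.34
(Employer's $295.89 toward legal plan premium is not withheld from the employee.)
Total deductions = $93.82 + $98.13 + $348.97 + $7.98 + $24.76 + $158.34 = $732.00
Net pay = $1628.64 − $732.00 = $896.64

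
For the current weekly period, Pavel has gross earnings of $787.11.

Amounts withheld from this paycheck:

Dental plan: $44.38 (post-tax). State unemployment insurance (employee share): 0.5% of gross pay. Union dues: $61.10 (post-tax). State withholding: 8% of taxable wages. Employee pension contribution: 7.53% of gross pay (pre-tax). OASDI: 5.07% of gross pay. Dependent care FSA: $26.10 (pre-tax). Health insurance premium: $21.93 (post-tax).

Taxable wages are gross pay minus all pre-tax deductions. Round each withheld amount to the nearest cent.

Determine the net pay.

$474.34

Employee pension contribution: $787.11 × 0.0753 = $59.27
Dependent care FSA: $26.10
Pre-tax total = $59.27 + $26.10 = $85.37
Taxable wages = $787.11 − $85.37 = $701.74
State withholding: $701.74 × 0.08 = $56.14
OASDI: $787.11 × 0.0507 = $39.91
State unemployment insurance (employee share): $787.11 × 0.005 = $3.94
Health insurance premium: $21.93
Union dues: $61.10
Dental plan: $44.38
Total deductions = $59.27 + $26.10 + $56.14 + $39.91 + $3.94 + $21.93 + $61.10 + $44.38 = $312.77
Net pay = $787.11 − $312.77 = $474.34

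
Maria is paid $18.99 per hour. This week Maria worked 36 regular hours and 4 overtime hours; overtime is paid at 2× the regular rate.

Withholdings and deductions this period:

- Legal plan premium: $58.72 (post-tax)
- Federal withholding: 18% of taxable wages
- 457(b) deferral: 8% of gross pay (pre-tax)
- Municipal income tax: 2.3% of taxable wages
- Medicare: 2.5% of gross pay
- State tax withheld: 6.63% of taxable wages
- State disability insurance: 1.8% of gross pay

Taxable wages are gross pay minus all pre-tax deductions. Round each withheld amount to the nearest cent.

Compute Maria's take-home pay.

$467.05

Regular pay: 36 × $18.99 = $683.64
Overtime pay: 4 × $18.99 × 2 = $151.92
Gross pay = $683.64 + $151.92 = $835.56
457(b) deferral: $835.56 × 0.08 = $66.84
Taxable wages = $835.56 − $66.84 = $768.72
Federal withholding: $768.72 × 0.18 = $138.37
Municipal income tax: $768.72 × 0.023 = $17.68
State tax withheld: $768.72 × 0.0663 = $50.97
Medicare: $835.56 × 0.025 = $20.89
State disability insurance: $835.56 × 0.018 = $15.04
Legal plan premium: $58.72
Total deductions = $66.84 + $138.37 + $17.68 + $50.97 + $20.89 + $15.04 + $58.72 = $368.51
Net pay = $835.56 − $368.51 = $467.05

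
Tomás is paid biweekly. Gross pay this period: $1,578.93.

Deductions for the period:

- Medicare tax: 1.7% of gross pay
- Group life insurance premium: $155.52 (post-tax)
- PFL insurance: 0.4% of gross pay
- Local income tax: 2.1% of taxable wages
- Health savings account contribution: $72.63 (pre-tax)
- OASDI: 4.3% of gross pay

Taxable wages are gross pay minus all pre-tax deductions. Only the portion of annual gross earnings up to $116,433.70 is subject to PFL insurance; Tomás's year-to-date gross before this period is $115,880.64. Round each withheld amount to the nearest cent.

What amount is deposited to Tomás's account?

$1,222.21

Health savings account contribution: $72.63
Taxable wages = $1,578.93 − $72.63 = $1,506.30
Local income tax: $1,506.30 × 0.021 = $31.63
OASDI: $1,578.93 × 0.043 = $67.89
Medicare tax: $1,578.93 × 0.017 = $26.84
PFL insurance: only $116,433.70 − $115,880.64 = $553.06 of this check is subject → $553.06 × 0.004 = $2.21
Group life insurance premium: $155.52
Total deductions = $72.63 + $31.63 + $67.89 + $26.84 + $2.21 + $155.52 = $356.72
Net pay = $1,578.93 − $356.72 = $1,222.21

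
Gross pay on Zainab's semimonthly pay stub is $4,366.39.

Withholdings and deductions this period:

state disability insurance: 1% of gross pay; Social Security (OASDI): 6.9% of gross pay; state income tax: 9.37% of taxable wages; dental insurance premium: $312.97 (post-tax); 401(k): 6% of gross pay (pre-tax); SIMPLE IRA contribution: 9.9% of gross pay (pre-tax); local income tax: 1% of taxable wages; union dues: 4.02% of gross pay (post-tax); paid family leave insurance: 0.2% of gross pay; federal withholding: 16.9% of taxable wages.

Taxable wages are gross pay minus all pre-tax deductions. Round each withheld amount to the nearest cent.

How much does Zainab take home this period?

401(k): $4,366.39 × 0.06 = $261.98
SIMPLE IRA contribution: $4,366.39 × 0.099 = $432.27
Pre-tax total = $261.98 + $432.27 = $694.25
Taxable wages = $4,366.39 − $694.25 = $3,672.14
State income tax: $3,672.14 × 0.0937 = $344.08
Federal withholding: $3,672.14 × 0.169 = $620.59
Local income tax: $3,672.14 × 0.01 = $36.72
Social Security (OASDI): $4,366.39 × 0.069 = $301.28
Paid family leave insurance: $4,366.39 × 0.002 = $8.73
State disability insurance: $4,366.39 × 0.01 = $43.66
Dental insurance premium: $312.97
Union dues: $4,366.39 × 0.0402 = $175.53
Total deductions = $261.98 + $432.27 + $344.08 + $620.59 + $36.72 + $301.28 + $8.73 + $43.66 + $312.97 + $175.53 = $2,537.81
Net pay = $4,366.39 − $2,537.81 = $1,828.58

$1,828.58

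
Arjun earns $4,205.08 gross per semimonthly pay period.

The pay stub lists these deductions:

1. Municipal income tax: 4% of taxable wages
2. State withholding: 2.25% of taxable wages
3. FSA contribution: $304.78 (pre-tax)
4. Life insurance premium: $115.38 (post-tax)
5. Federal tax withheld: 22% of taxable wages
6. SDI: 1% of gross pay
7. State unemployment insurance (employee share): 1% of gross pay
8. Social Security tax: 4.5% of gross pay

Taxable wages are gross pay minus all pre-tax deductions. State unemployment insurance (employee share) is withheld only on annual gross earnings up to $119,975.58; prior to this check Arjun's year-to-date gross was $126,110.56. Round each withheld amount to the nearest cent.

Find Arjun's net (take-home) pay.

FSA contribution: $304.78
Taxable wages = $4,205.08 − $304.78 = $3,900.30
Municipal income tax: $3,900.30 × 0.04 = $156.01
State withholding: $3,900.30 × 0.0225 = $87.76
Federal tax withheld: $3,900.30 × 0.22 = $858.07
Social Security tax: $4,205.08 × 0.045 = $189.23
SDI: $4,205.08 × 0.01 = $42.05
State unemployment insurance (employee share): annual cap $119,975.58 already reached (YTD $126,110.56), so $0.00
Life insurance premium: $115.38
Total deductions = $304.78 + $156.01 + $87.76 + $858.07 + $189.23 + $42.05 + $0.00 + $115.38 = $1,753.28
Net pay = $4,205.08 − $1,753.28 = $2,451.80

$2,451.80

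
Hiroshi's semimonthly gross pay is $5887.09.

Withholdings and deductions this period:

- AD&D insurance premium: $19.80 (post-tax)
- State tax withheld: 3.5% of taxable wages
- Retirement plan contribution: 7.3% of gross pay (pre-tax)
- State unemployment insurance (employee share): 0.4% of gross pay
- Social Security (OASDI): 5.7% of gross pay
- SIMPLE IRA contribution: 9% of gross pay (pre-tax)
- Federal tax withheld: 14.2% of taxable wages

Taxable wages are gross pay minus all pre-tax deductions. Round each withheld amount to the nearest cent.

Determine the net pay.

SIMPLE IRA contribution: $5887.09 × 0.09 = $529.84
Retirement plan contribution: $5887.09 × 0.073 = $429.76
Pre-tax total = $529.84 + $429.76 = $959.60
Taxable wages = $5887.09 − $959.60 = $4927.49
Federal tax withheld: $4927.49 × 0.142 = $699.70
State tax withheld: $4927.49 × 0.035 = $172.46
State unemployment insurance (employee share): $5887.09 × 0.004 = $23.55
Social Security (OASDI): $5887.09 × 0.057 = $335.56
AD&D insurance premium: $19.80
Total deductions = $529.84 + $429.76 + $699.70 + $172.46 + $23.55 + $335.56 + $19.80 = $2210.67
Net pay = $5887.09 − $2210.67 = $3676.42

$3676.42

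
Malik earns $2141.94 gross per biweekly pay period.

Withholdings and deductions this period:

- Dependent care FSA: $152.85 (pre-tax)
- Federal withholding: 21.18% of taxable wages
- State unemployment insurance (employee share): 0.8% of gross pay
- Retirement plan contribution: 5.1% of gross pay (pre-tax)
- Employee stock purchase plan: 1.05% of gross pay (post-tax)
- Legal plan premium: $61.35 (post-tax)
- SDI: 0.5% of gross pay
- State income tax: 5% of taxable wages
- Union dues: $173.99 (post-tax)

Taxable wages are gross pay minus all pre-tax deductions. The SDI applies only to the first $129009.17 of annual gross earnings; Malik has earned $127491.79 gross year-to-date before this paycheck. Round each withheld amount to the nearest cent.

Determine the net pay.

Dependent care FSA: $152.85
Retirement plan contribution: $2141.94 × 0.051 = $109.24
Pre-tax total = $152.85 + $109.24 = $262.09
Taxable wages = $2141.94 − $262.09 = $1879.85
Federal withholding: $1879.85 × 0.2118 = $398.15
State income tax: $1879.85 × 0.05 = $93.99
State unemployment insurance (employee share): $2141.94 × 0.008 = $17.14
SDI: only $129009.17 − $127491.79 = $1517.38 of this check is subject → $1517.38 × 0.005 = $7.59
Employee stock purchase plan: $2141.94 × 0.0105 = $22.49
Legal plan premium: $61.35
Union dues: $173.99
Total deductions = $152.85 + $109.24 + $398.15 + $93.99 + $17.14 + $7.59 + $22.49 + $61.35 + $173.99 = $1036.79
Net pay = $2141.94 − $1036.79 = $1105.15

$1105.15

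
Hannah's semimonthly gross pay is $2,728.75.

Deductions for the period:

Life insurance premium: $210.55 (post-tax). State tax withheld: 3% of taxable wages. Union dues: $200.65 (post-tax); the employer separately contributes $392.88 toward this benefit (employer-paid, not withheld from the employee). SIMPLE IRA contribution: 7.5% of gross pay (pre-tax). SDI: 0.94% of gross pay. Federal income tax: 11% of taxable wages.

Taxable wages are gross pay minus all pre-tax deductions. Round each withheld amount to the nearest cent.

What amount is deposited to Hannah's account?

$1,733.87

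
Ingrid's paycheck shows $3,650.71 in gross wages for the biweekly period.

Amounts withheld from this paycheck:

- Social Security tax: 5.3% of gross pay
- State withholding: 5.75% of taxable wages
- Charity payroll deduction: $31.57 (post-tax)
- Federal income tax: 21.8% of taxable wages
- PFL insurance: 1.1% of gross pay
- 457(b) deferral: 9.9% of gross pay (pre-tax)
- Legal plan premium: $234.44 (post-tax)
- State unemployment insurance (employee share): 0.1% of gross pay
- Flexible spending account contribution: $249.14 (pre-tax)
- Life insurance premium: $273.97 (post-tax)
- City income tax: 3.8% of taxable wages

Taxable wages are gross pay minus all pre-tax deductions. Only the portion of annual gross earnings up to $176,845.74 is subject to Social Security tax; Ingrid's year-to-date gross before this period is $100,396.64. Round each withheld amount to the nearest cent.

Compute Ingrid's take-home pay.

$1,309.78

Flexible spending account contribution: $249.14
457(b) deferral: $3,650.71 × 0.099 = $361.42
Pre-tax total = $249.14 + $361.42 = $610.56
Taxable wages = $3,650.71 − $610.56 = $3,040.15
Federal income tax: $3,040.15 × 0.218 = $662.75
City income tax: $3,040.15 × 0.038 = $115.53
State withholding: $3,040.15 × 0.0575 = $174.81
State unemployment insurance (employee share): $3,650.71 × 0.001 = $3.65
Social Security tax: cap not yet reached, full $3,650.71 is subject → $3,650.71 × 0.053 = $193.49
PFL insurance: $3,650.71 × 0.011 = $40.16
Charity payroll deduction: $31.57
Life insurance premium: $273.97
Legal plan premium: $234.44
Total deductions = $249.14 + $361.42 + $662.75 + $115.53 + $174.81 + $3.65 + $193.49 + $40.16 + $31.57 + $273.97 + $234.44 = $2,340.93
Net pay = $3,650.71 − $2,340.93 = $1,309.78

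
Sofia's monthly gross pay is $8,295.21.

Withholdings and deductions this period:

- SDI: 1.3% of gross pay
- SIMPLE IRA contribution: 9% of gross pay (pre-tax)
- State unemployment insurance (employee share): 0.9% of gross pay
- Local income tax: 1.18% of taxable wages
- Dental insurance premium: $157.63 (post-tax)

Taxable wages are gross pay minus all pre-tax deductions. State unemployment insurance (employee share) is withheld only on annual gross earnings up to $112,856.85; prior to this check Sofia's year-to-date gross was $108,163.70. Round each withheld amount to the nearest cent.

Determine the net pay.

SIMPLE IRA contribution: $8,295.21 × 0.09 = $746.57
Taxable wages = $8,295.21 − $746.57 = $7,548.64
Local income tax: $7,548.64 × 0.0118 = $89.07
State unemployment insurance (employee share): only $112,856.85 − $108,163.70 = $4,693.15 of this check is subject → $4,693.15 × 0.009 = $42.24
SDI: $8,295.21 × 0.013 = $107.84
Dental insurance premium: $157.63
Total deductions = $746.57 + $89.07 + $42.24 + $107.84 + $157.63 = $1,143.35
Net pay = $8,295.21 − $1,143.35 = $7,151.86

$7,151.86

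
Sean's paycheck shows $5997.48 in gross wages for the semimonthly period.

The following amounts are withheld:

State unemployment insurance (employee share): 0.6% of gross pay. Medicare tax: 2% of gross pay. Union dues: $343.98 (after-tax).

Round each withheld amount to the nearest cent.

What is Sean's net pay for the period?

State unemployment insurance (employee share): $5997.48 × 0.006 = $35.98
Medicare tax: $5997.48 × 0.02 = $119.95
Union dues: $343.98
Total deductions = $35.98 + $119.95 + $343.98 = $499.91
Net pay = $5997.48 − $499.91 = $5497.57

$5497.57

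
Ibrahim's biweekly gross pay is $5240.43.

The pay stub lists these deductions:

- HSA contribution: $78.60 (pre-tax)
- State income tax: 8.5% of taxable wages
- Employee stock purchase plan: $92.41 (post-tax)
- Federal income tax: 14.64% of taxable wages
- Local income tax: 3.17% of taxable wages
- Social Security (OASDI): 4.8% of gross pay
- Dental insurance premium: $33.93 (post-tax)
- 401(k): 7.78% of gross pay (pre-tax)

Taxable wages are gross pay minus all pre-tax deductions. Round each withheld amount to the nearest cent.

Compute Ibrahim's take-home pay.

$3125.43

401(k): $5240.43 × 0.0778 = $407.71
HSA contribution: $78.60
Pre-tax total = $407.71 + $78.60 = $486.31
Taxable wages = $5240.43 − $486.31 = $4754.12
Local income tax: $4754.12 × 0.0317 = $150.71
Federal income tax: $4754.12 × 0.1464 = $696.00
State income tax: $4754.12 × 0.085 = $404.10
Social Security (OASDI): $5240.43 × 0.048 = $251.54
Employee stock purchase plan: $92.41
Dental insurance premium: $33.93
Total deductions = $407.71 + $78.60 + $150.71 + $696.00 + $404.10 + $251.54 + $92.41 + $33.93 = $2115.00
Net pay = $5240.43 − $2115.00 = $3125.43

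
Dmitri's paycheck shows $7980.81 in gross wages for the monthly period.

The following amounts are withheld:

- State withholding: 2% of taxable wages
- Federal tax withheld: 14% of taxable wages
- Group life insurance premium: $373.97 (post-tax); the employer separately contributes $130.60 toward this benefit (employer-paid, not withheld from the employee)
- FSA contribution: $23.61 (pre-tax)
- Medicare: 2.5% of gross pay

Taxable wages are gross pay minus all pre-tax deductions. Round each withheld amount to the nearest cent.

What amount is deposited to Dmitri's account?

FSA contribution: $23.61
Taxable wages = $7980.81 − $23.61 = $7957.20
Federal tax withheld: $7957.20 × 0.14 = $1114.01
State withholding: $7957.20 × 0.02 = $159.14
Medicare: $7980.81 × 0.025 = $199.52
Group life insurance premium: $373.97
(Employer's $130.60 toward group life insurance premium is not withheld from the employee.)
Total deductions = $23.61 + $1114.01 + $159.14 + $199.52 + $373.97 = $1870.25
Net pay = $7980.81 − $1870.25 = $6110.56

$6110.56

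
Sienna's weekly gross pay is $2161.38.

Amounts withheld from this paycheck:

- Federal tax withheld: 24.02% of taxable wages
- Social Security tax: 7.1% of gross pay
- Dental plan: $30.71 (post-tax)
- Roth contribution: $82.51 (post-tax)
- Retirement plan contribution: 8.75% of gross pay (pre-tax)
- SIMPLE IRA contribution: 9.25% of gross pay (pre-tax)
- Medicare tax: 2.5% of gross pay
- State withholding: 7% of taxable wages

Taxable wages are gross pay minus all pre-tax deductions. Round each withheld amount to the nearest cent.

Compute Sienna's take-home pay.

$901.85

SIMPLE IRA contribution: $2161.38 × 0.0925 = $199.93
Retirement plan contribution: $2161.38 × 0.0875 = $189.12
Pre-tax total = $199.93 + $189.12 = $389.05
Taxable wages = $2161.38 − $389.05 = $1772.33
State withholding: $1772.33 × 0.07 = $124.06
Federal tax withheld: $1772.33 × 0.2402 = $425.71
Medicare tax: $2161.38 × 0.025 = $54.03
Social Security tax: $2161.38 × 0.071 = $153.46
Dental plan: $30.71
Roth contribution: $82.51
Total deductions = $199.93 + $189.12 + $124.06 + $425.71 + $54.03 + $153.46 + $30.71 + $82.51 = $1259.53
Net pay = $2161.38 − $1259.53 = $901.85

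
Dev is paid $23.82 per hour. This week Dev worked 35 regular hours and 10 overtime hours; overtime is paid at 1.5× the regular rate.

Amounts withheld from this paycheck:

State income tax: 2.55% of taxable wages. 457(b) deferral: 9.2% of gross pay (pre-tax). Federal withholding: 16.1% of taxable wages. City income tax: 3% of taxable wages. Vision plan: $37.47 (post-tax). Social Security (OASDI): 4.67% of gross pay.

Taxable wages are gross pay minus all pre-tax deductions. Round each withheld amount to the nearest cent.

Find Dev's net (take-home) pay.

$754.21

Regular pay: 35 × $23.82 = $833.70
Overtime pay: 10 × $23.82 × 1.5 = $357.30
Gross pay = $833.70 + $357.30 = $1191.00
457(b) deferral: $1191.00 × 0.092 = $109.57
Taxable wages = $1191.00 − $109.57 = $1081.43
City income tax: $1081.43 × 0.03 = $32.44
State income tax: $1081.43 × 0.0255 = $27.58
Federal withholding: $1081.43 × 0.161 = $174.11
Social Security (OASDI): $1191.00 × 0.0467 = $55.62
Vision plan: $37.47
Total deductions = $109.57 + $32.44 + $27.58 + $174.11 + $55.62 + $37.47 = $436.79
Net pay = $1191.00 − $436.79 = $754.21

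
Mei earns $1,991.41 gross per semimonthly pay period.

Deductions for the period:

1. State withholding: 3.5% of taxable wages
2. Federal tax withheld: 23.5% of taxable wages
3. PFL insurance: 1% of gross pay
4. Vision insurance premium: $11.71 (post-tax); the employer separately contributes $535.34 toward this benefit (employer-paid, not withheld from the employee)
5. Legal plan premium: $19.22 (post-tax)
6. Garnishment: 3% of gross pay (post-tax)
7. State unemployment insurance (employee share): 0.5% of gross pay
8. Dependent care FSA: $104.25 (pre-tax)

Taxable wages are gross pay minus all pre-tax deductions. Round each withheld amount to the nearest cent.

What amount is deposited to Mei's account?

$1,257.09

Dependent care FSA: $104.25
Taxable wages = $1,991.41 − $104.25 = $1,887.16
State withholding: $1,887.16 × 0.035 = $66.05
Federal tax withheld: $1,887.16 × 0.235 = $443.48
State unemployment insurance (employee share): $1,991.41 × 0.005 = $9.96
PFL insurance: $1,991.41 × 0.01 = $19.91
Legal plan premium: $19.22
Vision insurance premium: $11.71
Garnishment: $1,991.41 × 0.03 = $59.74
(Employer's $535.34 toward vision insurance premium is not withheld from the employee.)
Total deductions = $104.25 + $66.05 + $443.48 + $9.96 + $19.91 + $19.22 + $11.71 + $59.74 = $734.32
Net pay = $1,991.41 − $734.32 = $1,257.09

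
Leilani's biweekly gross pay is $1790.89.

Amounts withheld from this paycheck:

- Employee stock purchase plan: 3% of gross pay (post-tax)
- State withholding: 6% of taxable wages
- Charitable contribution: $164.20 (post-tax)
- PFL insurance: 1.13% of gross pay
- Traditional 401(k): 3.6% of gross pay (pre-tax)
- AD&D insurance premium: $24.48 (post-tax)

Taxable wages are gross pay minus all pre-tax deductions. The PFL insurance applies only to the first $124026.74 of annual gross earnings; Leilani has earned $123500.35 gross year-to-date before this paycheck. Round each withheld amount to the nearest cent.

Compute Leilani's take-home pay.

Traditional 401(k): $1790.89 × 0.036 = $64.47
Taxable wages = $1790.89 − $64.47 = $1726.42
State withholding: $1726.42 × 0.06 = $103.59
PFL insurance: only $124026.74 − $123500.35 = $526.39 of this check is subject → $526.39 × 0.0113 = $5.95
Employee stock purchase plan: $1790.89 × 0.03 = $53.73
AD&D insurance premium: $24.48
Charitable contribution: $164.20
Total deductions = $64.47 + $103.59 + $5.95 + $53.73 + $24.48 + $164.20 = $416.42
Net pay = $1790.89 − $416.42 = $1374.47

$1374.47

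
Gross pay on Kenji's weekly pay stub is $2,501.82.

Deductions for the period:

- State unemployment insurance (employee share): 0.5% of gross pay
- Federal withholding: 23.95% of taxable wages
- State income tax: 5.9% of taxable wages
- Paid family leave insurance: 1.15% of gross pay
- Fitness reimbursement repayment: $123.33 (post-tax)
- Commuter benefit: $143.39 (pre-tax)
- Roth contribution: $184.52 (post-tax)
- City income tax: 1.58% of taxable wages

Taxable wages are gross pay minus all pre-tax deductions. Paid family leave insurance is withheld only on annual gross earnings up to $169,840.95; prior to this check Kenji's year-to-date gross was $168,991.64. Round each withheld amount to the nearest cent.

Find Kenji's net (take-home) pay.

$1,287.05

Commuter benefit: $143.39
Taxable wages = $2,501.82 − $143.39 = $2,358.43
Federal withholding: $2,358.43 × 0.2395 = $564.84
State income tax: $2,358.43 × 0.059 = $139.15
City income tax: $2,358.43 × 0.0158 = $37.26
State unemployment insurance (employee share): $2,501.82 × 0.005 = $12.51
Paid family leave insurance: only $169,840.95 − $168,991.64 = $849.31 of this check is subject → $849.31 × 0.0115 = $9.77
Roth contribution: $184.52
Fitness reimbursement repayment: $123.33
Total deductions = $143.39 + $564.84 + $139.15 + $37.26 + $12.51 + $9.77 + $184.52 + $123.33 = $1,214.77
Net pay = $2,501.82 − $1,214.77 = $1,287.05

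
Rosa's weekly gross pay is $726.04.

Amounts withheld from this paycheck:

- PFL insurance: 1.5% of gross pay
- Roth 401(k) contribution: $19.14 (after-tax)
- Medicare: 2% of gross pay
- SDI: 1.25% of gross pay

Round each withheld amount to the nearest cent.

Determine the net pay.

$672.41

PFL insurance: $726.04 × 0.015 = $10.89
Medicare: $726.04 × 0.02 = $14.52
SDI: $726.04 × 0.0125 = $9.08
Roth 401(k) contribution: $19.14
Total deductions = $10.89 + $14.52 + $9.08 + $19.14 = $53.63
Net pay = $726.04 − $53.63 = $672.41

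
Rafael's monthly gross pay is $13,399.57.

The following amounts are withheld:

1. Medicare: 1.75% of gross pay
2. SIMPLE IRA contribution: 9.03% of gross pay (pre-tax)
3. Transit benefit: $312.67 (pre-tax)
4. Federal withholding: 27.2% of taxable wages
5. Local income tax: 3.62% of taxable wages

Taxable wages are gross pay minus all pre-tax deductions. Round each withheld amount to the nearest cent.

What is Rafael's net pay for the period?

Transit benefit: $312.67
SIMPLE IRA contribution: $13,399.57 × 0.0903 = $1,209.98
Pre-tax total = $312.67 + $1,209.98 = $1,522.65
Taxable wages = $13,399.57 − $1,522.65 = $11,876.92
Federal withholding: $11,876.92 × 0.272 = $3,230.52
Local income tax: $11,876.92 × 0.0362 = $429.94
Medicare: $13,399.57 × 0.0175 = $234.49
Total deductions = $312.67 + $1,209.98 + $3,230.52 + $429.94 + $234.49 = $5,417.60
Net pay = $13,399.57 − $5,417.60 = $7,981.97

$7,981.97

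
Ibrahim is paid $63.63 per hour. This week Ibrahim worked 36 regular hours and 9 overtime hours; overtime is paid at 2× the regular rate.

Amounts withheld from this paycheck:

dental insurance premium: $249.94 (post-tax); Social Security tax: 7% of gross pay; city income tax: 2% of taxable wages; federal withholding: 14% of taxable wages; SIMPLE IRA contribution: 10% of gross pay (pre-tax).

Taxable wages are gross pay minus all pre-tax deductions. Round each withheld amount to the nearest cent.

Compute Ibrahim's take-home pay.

$2107.17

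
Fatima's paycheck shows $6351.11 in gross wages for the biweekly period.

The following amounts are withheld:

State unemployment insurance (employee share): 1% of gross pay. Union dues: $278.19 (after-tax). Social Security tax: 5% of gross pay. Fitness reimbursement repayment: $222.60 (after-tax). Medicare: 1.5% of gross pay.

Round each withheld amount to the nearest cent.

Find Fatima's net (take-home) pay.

Social Security tax: $6351.11 × 0.05 = $317.56
State unemployment insurance (employee share): $6351.11 × 0.01 = $63.51
Medicare: $6351.11 × 0.015 = $95.27
Fitness reimbursement repayment: $222.60
Union dues: $278.19
Total deductions = $317.56 + $63.51 + $95.27 + $222.60 + $278.19 = $977.13
Net pay = $6351.11 − $977.13 = $5373.98

$5373.98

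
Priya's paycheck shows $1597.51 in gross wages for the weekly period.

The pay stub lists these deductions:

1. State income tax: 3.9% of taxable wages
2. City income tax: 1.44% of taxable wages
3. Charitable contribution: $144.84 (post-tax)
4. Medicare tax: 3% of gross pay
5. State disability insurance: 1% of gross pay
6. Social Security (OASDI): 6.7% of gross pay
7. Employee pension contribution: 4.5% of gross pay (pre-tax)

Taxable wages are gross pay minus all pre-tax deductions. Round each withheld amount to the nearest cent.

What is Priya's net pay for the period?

$1128.37

Employee pension contribution: $1597.51 × 0.045 = $71.89
Taxable wages = $1597.51 − $71.89 = $1525.62
City income tax: $1525.62 × 0.0144 = $21.97
State income tax: $1525.62 × 0.039 = $59.50
Medicare tax: $1597.51 × 0.03 = $47.93
State disability insurance: $1597.51 × 0.01 = $15.98
Social Security (OASDI): $1597.51 × 0.067 = $107.03
Charitable contribution: $144.84
Total deductions = $71.89 + $21.97 + $59.50 + $47.93 + $15.98 + $107.03 + $144.84 = $469.14
Net pay = $1597.51 − $469.14 = $1128.37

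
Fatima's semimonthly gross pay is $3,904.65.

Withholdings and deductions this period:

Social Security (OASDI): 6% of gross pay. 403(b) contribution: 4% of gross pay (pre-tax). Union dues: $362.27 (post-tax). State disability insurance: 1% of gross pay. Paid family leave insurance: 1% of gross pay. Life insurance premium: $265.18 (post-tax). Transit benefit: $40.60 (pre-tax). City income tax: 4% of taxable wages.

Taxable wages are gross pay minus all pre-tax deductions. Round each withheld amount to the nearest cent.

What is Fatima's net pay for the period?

403(b) contribution: $3,904.65 × 0.04 = $156.19
Transit benefit: $40.60
Pre-tax total = $156.19 + $40.60 = $196.79
Taxable wages = $3,904.65 − $196.79 = $3,707.86
City income tax: $3,707.86 × 0.04 = $148.31
Social Security (OASDI): $3,904.65 × 0.06 = $234.28
Paid family leave insurance: $3,904.65 × 0.01 = $39.05
State disability insurance: $3,904.65 × 0.01 = $39.05
Life insurance premium: $265.18
Union dues: $362.27
Total deductions = $156.19 + $40.60 + $148.31 + $234.28 + $39.05 + $39.05 + $265.18 + $362.27 = $1,284.93
Net pay = $3,904.65 − $1,284.93 = $2,619.72

$2,619.72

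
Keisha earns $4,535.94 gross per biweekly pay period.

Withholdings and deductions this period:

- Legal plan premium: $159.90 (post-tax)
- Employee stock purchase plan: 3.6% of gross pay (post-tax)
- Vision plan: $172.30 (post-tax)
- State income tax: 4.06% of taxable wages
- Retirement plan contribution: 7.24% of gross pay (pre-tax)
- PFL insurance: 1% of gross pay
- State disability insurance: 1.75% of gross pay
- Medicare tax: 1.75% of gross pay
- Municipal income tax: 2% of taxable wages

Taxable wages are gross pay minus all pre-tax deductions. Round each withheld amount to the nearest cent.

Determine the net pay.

Retirement plan contribution: $4,535.94 × 0.0724 = $328.40
Taxable wages = $4,535.94 − $328.40 = $4,207.54
Municipal income tax: $4,207.54 × 0.02 = $84.15
State income tax: $4,207.54 × 0.0406 = $170.83
State disability insurance: $4,535.94 × 0.0175 = $79.38
PFL insurance: $4,535.94 × 0.01 = $45.36
Medicare tax: $4,535.94 × 0.0175 = $79.38
Employee stock purchase plan: $4,535.94 × 0.036 = $163.29
Vision plan: $172.30
Legal plan premium: $159.90
Total deductions = $328.40 + $84.15 + $170.83 + $79.38 + $45.36 + $79.38 + $163.29 + $172.30 + $159.90 = $1,282.99
Net pay = $4,535.94 − $1,282.99 = $3,252.95

$3,252.95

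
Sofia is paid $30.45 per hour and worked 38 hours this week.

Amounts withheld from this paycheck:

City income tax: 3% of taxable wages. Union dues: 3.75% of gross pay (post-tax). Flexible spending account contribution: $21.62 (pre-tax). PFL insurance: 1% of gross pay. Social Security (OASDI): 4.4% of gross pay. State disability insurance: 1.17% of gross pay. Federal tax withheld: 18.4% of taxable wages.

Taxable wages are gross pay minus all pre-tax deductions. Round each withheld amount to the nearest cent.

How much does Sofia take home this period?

$773.08

Gross pay: 38 × $30.45 = $1157.10
Flexible spending account contribution: $21.62
Taxable wages = $1157.10 − $21.62 = $1135.48
Federal tax withheld: $1135.48 × 0.184 = $208.93
City income tax: $1135.48 × 0.03 = $34.06
PFL insurance: $1157.10 × 0.01 = $11.57
State disability insurance: $1157.10 × 0.0117 = $13.54
Social Security (OASDI): $1157.10 × 0.044 = $50.91
Union dues: $1157.10 × 0.0375 = $43.39
Total deductions = $21.62 + $208.93 + $34.06 + $11.57 + $13.54 + $50.91 + $43.39 = $384.02
Net pay = $1157.10 − $384.02 = $773.08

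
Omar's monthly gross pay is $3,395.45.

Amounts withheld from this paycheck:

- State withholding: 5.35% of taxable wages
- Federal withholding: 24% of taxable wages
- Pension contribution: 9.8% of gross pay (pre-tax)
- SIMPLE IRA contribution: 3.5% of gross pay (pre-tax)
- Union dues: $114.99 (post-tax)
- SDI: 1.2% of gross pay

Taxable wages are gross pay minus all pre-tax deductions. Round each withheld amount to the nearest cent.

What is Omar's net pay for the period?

$1,924.09

Pension contribution: $3,395.45 × 0.098 = $332.75
SIMPLE IRA contribution: $3,395.45 × 0.035 = $118.84
Pre-tax total = $332.75 + $118.84 = $451.59
Taxable wages = $3,395.45 − $451.59 = $2,943.86
Federal withholding: $2,943.86 × 0.24 = $706.53
State withholding: $2,943.86 × 0.0535 = $157.50
SDI: $3,395.45 × 0.012 = $40.75
Union dues: $114.99
Total deductions = $332.75 + $118.84 + $706.53 + $157.50 + $40.75 + $114.99 = $1,471.36
Net pay = $3,395.45 − $1,471.36 = $1,924.09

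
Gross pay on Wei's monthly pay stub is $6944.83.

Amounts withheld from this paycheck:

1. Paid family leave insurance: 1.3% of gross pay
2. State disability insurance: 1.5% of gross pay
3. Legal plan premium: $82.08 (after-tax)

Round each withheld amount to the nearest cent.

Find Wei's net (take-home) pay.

$6668.30

State disability insurance: $6944.83 × 0.015 = $104.17
Paid family leave insurance: $6944.83 × 0.013 = $90.28
Legal plan premium: $82.08
Total deductions = $104.17 + $90.28 + $82.08 = $276.53
Net pay = $6944.83 − $276.53 = $6668.30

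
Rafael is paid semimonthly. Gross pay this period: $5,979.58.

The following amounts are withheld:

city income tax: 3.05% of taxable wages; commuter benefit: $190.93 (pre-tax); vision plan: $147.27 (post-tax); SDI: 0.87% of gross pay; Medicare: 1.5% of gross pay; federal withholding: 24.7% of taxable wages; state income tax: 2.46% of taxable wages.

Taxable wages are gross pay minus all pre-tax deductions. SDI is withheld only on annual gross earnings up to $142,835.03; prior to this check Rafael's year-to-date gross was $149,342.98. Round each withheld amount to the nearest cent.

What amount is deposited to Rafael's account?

$3,802.94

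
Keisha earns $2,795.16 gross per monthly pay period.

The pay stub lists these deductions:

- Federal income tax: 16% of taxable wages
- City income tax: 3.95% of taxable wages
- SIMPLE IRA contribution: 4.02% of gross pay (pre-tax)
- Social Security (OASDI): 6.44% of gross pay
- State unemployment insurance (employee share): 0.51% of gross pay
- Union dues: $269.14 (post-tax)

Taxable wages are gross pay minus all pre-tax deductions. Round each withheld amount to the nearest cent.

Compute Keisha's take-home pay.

SIMPLE IRA contribution: $2,795.16 × 0.0402 = $112.37
Taxable wages = $2,795.16 − $112.37 = $2,682.79
City income tax: $2,682.79 × 0.0395 = $105.97
Federal income tax: $2,682.79 × 0.16 = $429.25
State unemployment insurance (employee share): $2,795.16 × 0.0051 = $14.26
Social Security (OASDI): $2,795.16 × 0.0644 = $180.01
Union dues: $269.14
Total deductions = $112.37 + $105.97 + $429.25 + $14.26 + $180.01 + $269.14 = $1,111.00
Net pay = $2,795.16 − $1,111.00 = $1,684.16

$1,684.16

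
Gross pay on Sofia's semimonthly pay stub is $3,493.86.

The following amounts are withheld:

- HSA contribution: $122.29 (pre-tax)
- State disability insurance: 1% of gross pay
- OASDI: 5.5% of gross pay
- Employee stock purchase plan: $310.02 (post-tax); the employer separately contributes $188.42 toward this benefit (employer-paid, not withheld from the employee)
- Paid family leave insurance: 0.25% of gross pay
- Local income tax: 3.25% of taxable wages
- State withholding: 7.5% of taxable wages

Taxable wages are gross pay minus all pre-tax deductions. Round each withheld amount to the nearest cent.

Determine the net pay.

HSA contribution: $122.29
Taxable wages = $3,493.86 − $122.29 = $3,371.57
Local income tax: $3,371.57 × 0.0325 = $109.58
State withholding: $3,371.57 × 0.075 = $252.87
Paid family leave insurance: $3,493.86 × 0.0025 = $8.73
State disability insurance: $3,493.86 × 0.01 = $34.94
OASDI: $3,493.86 × 0.055 = $192.16
Employee stock purchase plan: $310.02
(Employer's $188.42 toward employee stock purchase plan is not withheld from the employee.)
Total deductions = $122.29 + $109.58 + $252.87 + $8.73 + $34.94 + $192.16 + $310.02 = $1,030.59
Net pay = $3,493.86 − $1,030.59 = $2,463.27

$2,463.27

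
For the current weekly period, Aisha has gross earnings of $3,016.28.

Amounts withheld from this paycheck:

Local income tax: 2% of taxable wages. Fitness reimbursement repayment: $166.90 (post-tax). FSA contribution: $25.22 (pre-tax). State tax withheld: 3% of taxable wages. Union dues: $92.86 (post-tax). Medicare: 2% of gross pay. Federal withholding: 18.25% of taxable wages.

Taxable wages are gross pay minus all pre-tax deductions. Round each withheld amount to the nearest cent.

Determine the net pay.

$1,975.55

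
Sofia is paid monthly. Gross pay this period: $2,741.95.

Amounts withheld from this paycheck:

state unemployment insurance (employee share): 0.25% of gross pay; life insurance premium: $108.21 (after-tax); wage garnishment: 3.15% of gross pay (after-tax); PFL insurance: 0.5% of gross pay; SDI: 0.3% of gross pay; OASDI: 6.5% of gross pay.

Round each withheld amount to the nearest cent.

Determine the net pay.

SDI: $2,741.95 × 0.003 = $8.23
State unemployment insurance (employee share): $2,741.95 × 0.0025 = $6.85
OASDI: $2,741.95 × 0.065 = $178.23
PFL insurance: $2,741.95 × 0.005 = $13.71
Life insurance premium: $108.21
Wage garnishment: $2,741.95 × 0.0315 = $86.37
Total deductions = $8.23 + $6.85 + $178.23 + $13.71 + $108.21 + $86.37 = $401.60
Net pay = $2,741.95 − $401.60 = $2,340.35

$2,340.35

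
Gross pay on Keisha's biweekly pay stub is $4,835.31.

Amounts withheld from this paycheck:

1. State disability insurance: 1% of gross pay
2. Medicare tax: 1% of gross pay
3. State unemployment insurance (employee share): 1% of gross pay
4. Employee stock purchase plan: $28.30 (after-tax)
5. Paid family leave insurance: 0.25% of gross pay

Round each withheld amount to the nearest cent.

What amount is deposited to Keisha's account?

$4,649.87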